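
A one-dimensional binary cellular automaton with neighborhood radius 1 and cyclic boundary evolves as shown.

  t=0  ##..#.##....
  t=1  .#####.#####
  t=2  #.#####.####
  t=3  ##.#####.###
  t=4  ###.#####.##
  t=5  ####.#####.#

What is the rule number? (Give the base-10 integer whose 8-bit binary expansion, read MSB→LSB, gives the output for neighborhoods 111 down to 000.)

  [7] ### => #  t=1,i=2
  [6] ##. => #  t=0,i=1
  [5] #.# => #  t=0,i=5
  [4] #.. => #  t=0,i=2
  [3] .## => .  t=0,i=0
  [2] .#. => #  t=0,i=4
  [1] ..# => #  t=0,i=3
  [0] ... => #  t=0,i=9
  bits 11110111 = 247

247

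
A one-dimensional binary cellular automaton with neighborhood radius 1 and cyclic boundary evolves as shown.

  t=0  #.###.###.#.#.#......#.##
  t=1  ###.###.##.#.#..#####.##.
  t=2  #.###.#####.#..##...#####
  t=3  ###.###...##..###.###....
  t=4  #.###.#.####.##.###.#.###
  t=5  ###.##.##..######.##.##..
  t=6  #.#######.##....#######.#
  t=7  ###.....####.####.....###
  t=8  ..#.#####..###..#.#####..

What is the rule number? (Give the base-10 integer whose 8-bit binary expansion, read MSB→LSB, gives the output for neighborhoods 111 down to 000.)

  ###|.  b7=0 t=0,i=3
  ##.|#  b6=1 t=0,i=0
  #.#|#  b5=1 t=0,i=1
  #..|.  b4=0 t=0,i=15
  .##|#  b3=1 t=0,i=2
  .#.|.  b2=0 t=0,i=10
  ..#|#  b1=1 t=0,i=20
  ...|#  b0=1 t=0,i=16
  bits 01101011 = 107

107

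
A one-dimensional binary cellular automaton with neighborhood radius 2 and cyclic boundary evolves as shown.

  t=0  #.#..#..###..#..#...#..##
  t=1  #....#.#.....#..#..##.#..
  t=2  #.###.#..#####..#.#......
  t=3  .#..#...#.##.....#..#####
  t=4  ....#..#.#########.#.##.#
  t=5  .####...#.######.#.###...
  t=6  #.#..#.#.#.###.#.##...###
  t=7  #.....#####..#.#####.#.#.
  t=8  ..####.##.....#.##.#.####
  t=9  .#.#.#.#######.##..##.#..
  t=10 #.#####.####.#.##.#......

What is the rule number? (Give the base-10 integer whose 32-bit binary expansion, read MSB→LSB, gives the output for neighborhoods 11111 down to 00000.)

  nb #####: next=#  (t=2,i=11, bit31=1)
  nb ####.: next=.  (t=2,i=12, bit30=0)
  nb ###.#: next=#  (t=0,i=0, bit29=1)
  nb ###..: next=.  (t=0,i=10, bit28=0)
  nb ##.##: next=.  (t=8,i=6, bit27=0)
  nb ##.#.: next=.  (t=0,i=1, bit26=0)
  nb ##..#: next=.  (t=0,i=11, bit25=0)
  nb ##...: next=#  (t=3,i=12, bit24=1)
  nb #.###: next=.  (t=2,i=2, bit23=0)
  nb #.##.: next=#  (t=3,i=10, bit22=1)
  nb #.#.#: next=#  (t=4,i=19, bit21=1)
  nb #.#..: next=.  (t=0,i=2, bit20=0)
  nb #..##: next=#  (t=0,i=7, bit19=1)
  nb #..#.: next=.  (t=0,i=4, bit18=0)
  nb #...#: next=.  (t=0,i=18, bit17=0)
  nb #....: next=#  (t=1,i=2, bit16=1)
  nb .####: next=#  (t=2,i=10, bit15=1)
  nb .###.: next=.  (t=0,i=9, bit14=0)
  nb .##.#: next=.  (t=1,i=20, bit13=0)
  nb .##..: next=#  (t=3,i=11, bit12=1)
  nb .#.##: next=#  (t=2,i=1, bit11=1)
  nb .#.#.: next=#  (t=1,i=6, bit10=1)
  nb .#..#: next=.  (t=0,i=3, bit9=0)
  nb .#...: next=.  (t=0,i=17, bit8=0)
  nb ..###: next=.  (t=0,i=8, bit7=0)
  nb ..##.: next=.  (t=1,i=19, bit6=0)
  nb ..#.#: next=.  (t=1,i=5, bit5=0)
  nb ..#..: next=#  (t=0,i=5, bit4=1)
  nb ...##: next=#  (t=5,i=0, bit3=1)
  nb ...#.: next=#  (t=0,i=19, bit2=1)
  nb ....#: next=#  (t=1,i=3, bit1=1)
  nb .....: next=#  (t=1,i=10, bit0=1)
  bits 10100001011010011001110000011111 = 2708053023

2708053023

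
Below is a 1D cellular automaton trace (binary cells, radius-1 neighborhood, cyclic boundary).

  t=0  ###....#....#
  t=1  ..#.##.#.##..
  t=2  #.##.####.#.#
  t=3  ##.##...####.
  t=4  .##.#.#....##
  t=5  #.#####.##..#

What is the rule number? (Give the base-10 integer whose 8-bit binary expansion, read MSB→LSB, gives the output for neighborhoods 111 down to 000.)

101

  [7] ### => .  t=0,i=0
  [6] ##. => #  t=0,i=2
  [5] #.# => #  t=1,i=3
  [4] #.. => .  t=0,i=3
  [3] .## => .  t=0,i=12
  [2] .#. => #  t=0,i=7
  [1] ..# => .  t=0,i=6
  [0] ... => #  t=0,i=4
  bits 01100101 = 101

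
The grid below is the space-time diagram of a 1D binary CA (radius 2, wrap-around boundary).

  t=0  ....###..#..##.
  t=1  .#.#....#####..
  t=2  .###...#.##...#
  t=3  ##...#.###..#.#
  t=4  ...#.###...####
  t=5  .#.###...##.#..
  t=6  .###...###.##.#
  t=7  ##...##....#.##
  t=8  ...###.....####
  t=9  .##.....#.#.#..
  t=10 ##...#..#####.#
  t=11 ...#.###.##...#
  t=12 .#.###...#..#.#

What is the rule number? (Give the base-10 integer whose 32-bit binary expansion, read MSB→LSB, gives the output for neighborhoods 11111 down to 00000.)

2231275129

  #####|#  b31=1 t=1,i=10
  ####.|.  b30=0 t=1,i=11
  ###.#|.  b29=0 t=6,i=9
  ###..|.  b28=0 t=0,i=6
  ##.##|.  b27=0 t=6,i=10
  ##.#.|#  b26=1 t=5,i=11
  ##..#|.  b25=0 t=0,i=7
  ##...|.  b24=0 t=0,i=14
  #.###|#  b23=1 t=2,i=1
  #.##.|#  b22=1 t=2,i=9
  #.#.#|#  b21=1 t=6,i=14
  #.#..|#  b20=1 t=1,i=3
  #..##|#  b19=1 t=0,i=11
  #..#.|#  b18=1 t=0,i=8
  #...#|#  b17=1 t=1,i=14
  #....|.  b16=0 t=0,i=0
  .####|#  b15=1 t=1,i=9
  .###.|.  b14=0 t=0,i=5
  .##.#|.  b13=0 t=5,i=10
  .##..|.  b12=0 t=0,i=13
  .#.##|#  b11=1 t=2,i=0
  .#.#.|#  b10=1 t=1,i=2
  .#..#|#  b9=1 t=0,i=10
  .#...|.  b8=0 t=1,i=4
  ..###|.  b7=0 t=0,i=4
  ..##.|#  b6=1 t=0,i=12
  ..#.#|#  b5=1 t=1,i=1
  ..#..|#  b4=1 t=0,i=9
  ...##|#  b3=1 t=0,i=3
  ...#.|.  b2=0 t=1,i=0
  ....#|.  b1=0 t=0,i=2
  .....|#  b0=1 t=0,i=1
  bits 10000100111111101000111001111001 = 2231275129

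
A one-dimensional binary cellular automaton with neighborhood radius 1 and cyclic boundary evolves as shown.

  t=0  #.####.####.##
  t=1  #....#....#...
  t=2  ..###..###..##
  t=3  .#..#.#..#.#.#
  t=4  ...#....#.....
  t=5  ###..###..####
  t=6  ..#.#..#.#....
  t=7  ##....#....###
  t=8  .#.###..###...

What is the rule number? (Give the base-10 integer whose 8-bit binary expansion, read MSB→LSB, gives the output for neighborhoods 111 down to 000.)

  ### -> .   bit 7 = 0  t=0,i=3
  ##. -> #   bit 6 = 1  t=0,i=0
  #.# -> .   bit 5 = 0  t=0,i=1
  #.. -> .   bit 4 = 0  t=1,i=1
  .## -> .   bit 3 = 0  t=0,i=2
  .#. -> .   bit 2 = 0  t=1,i=0
  ..# -> #   bit 1 = 1  t=1,i=4
  ... -> #   bit 0 = 1  t=1,i=2
  bits 01000011 = 67

67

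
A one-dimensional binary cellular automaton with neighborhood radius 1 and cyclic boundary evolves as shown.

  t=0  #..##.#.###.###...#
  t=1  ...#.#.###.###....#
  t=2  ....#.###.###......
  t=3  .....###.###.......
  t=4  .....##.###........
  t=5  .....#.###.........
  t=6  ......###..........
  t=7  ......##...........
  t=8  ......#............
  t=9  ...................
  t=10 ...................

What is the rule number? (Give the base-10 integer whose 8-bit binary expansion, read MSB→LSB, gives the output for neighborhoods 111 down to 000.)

  [7] ### => #  t=0,i=9
  [6] ##. => .  t=0,i=0
  [5] #.# => #  t=0,i=5
  [4] #.. => .  t=0,i=1
  [3] .## => #  t=0,i=3
  [2] .#. => .  t=0,i=6
  [1] ..# => .  t=0,i=2
  [0] ... => .  t=0,i=16
  bits 10101000 = 168

168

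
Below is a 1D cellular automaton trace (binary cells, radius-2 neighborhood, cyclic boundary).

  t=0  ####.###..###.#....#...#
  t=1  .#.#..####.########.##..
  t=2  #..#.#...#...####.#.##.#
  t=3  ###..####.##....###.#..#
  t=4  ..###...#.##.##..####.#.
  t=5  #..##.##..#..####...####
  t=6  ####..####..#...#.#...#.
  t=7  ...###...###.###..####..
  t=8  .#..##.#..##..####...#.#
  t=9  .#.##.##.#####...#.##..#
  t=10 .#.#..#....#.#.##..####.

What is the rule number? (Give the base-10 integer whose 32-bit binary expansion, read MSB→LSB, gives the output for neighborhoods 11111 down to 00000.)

3061797190

  #####|#  b31=1 t=0,i=1
  ####.|.  b30=0 t=0,i=2
  ###.#|#  b29=1 t=0,i=3
  ###..|#  b28=1 t=0,i=7
  ##.##|.  b27=0 t=0,i=4
  ##.#.|#  b26=1 t=0,i=13
  ##..#|#  b25=1 t=0,i=8
  ##...|.  b24=0 t=1,i=22
  #.###|.  b23=0 t=0,i=5
  #.##.|#  b22=1 t=1,i=20
  #.#.#|#  b21=1 t=2,i=18
  #.#..|#  b20=1 t=0,i=14
  #..##|#  b19=1 t=0,i=9
  #..#.|#  b18=1 t=2,i=2
  #...#|#  b17=1 t=0,i=21
  #....|#  b16=1 t=0,i=16
  .####|.  b15=0 t=0,i=0
  .###.|#  b14=1 t=0,i=6
  .##.#|.  b13=0 t=2,i=21
  .##..|#  b12=1 t=1,i=21
  .#.##|.  b11=0 t=2,i=19
  .#.#.|.  b10=0 t=1,i=2
  .#..#|.  b9=0 t=1,i=4
  .#...|#  b8=1 t=0,i=15
  ..###|.  b7=0 t=0,i=10
  ..##.|#  b6=1 t=5,i=3
  ..#.#|.  b5=0 t=1,i=1
  ..#..|.  b4=0 t=0,i=19
  ...##|.  b3=0 t=0,i=22
  ...#.|#  b2=1 t=0,i=18
  ....#|#  b1=1 t=0,i=17
  .....|.  b0=0 t=7,i=0
  bits 10110110011111110101000101000110 = 3061797190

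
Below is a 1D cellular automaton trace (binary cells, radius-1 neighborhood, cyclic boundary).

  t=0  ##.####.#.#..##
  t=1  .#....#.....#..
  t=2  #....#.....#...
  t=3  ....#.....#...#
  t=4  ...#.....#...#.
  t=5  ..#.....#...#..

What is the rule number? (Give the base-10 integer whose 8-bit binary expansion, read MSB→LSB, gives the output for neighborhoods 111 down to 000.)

66

  nb ###: next=.  (t=0,i=0, bit7=0)
  nb ##.: next=#  (t=0,i=1, bit6=1)
  nb #.#: next=.  (t=0,i=2, bit5=0)
  nb #..: next=.  (t=0,i=11, bit4=0)
  nb .##: next=.  (t=0,i=3, bit3=0)
  nb .#.: next=.  (t=0,i=8, bit2=0)
  nb ..#: next=#  (t=0,i=12, bit1=1)
  nb ...: next=.  (t=1,i=3, bit0=0)
  bits 01000010 = 66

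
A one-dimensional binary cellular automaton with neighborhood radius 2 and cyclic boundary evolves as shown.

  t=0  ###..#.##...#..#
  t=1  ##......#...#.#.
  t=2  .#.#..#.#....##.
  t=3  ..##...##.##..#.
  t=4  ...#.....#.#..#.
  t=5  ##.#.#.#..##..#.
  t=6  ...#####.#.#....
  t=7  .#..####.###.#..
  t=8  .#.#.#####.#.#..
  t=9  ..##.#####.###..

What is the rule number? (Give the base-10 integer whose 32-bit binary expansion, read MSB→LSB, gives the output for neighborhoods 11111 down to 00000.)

3904476178

  ##### -> #   bit 31 = 1  t=6,i=5
  ####. -> #   bit 30 = 1  t=0,i=1
  ###.# -> #   bit 29 = 1  t=6,i=7
  ###.. -> .   bit 28 = 0  t=0,i=2
  ##.## -> #   bit 27 = 1  t=3,i=9
  ##.#. -> .   bit 26 = 0  t=5,i=2
  ##..# -> .   bit 25 = 0  t=0,i=3
  ##... -> .   bit 24 = 0  t=0,i=9
  #.### -> #   bit 23 = 1  t=7,i=9
  #.##. -> .   bit 22 = 0  t=0,i=7
  #.#.# -> #   bit 21 = 1  t=1,i=14
  #.#.. -> #   bit 20 = 1  t=2,i=3
  #..## -> #   bit 19 = 1  t=0,i=14
  #..#. -> .   bit 18 = 0  t=0,i=4
  #...# -> .   bit 17 = 0  t=0,i=10
  #.... -> #   bit 16 = 1  t=1,i=3
  .#### -> #   bit 15 = 1  t=0,i=0
  .###. -> .   bit 14 = 0  t=7,i=10
  .##.# -> .   bit 13 = 0  t=3,i=8
  .##.. -> #   bit 12 = 1  t=0,i=8
  .#.## -> .   bit 11 = 0  t=0,i=6
  .#.#. -> #   bit 10 = 1  t=1,i=13
  .#..# -> .   bit 9 = 0  t=0,i=13
  .#... -> .   bit 8 = 0  t=1,i=9
  ..### -> .   bit 7 = 0  t=0,i=15
  ..##. -> .   bit 6 = 0  t=2,i=13
  ..#.# -> .   bit 5 = 0  t=0,i=5
  ..#.. -> #   bit 4 = 1  t=0,i=12
  ...## -> .   bit 3 = 0  t=2,i=12
  ...#. -> .   bit 2 = 0  t=0,i=11
  ....# -> #   bit 1 = 1  t=1,i=6
  ..... -> .   bit 0 = 0  t=1,i=4
  bits 11101000101110011001010000010010 = 3904476178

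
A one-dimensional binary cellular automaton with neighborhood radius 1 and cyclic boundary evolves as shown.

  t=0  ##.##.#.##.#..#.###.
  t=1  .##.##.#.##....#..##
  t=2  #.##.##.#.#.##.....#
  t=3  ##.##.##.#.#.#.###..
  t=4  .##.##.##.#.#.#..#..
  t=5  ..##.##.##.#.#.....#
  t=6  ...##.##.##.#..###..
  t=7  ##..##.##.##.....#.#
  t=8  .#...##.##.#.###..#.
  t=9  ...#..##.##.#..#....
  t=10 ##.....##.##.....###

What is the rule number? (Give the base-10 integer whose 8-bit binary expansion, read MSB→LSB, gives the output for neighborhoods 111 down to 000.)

97

  [7] ### => .  t=0,i=17
  [6] ##. => #  t=0,i=1
  [5] #.# => #  t=0,i=2
  [4] #.. => .  t=0,i=12
  [3] .## => .  t=0,i=0
  [2] .#. => .  t=0,i=6
  [1] ..# => .  t=0,i=13
  [0] ... => #  t=1,i=12
  bits 01100001 = 97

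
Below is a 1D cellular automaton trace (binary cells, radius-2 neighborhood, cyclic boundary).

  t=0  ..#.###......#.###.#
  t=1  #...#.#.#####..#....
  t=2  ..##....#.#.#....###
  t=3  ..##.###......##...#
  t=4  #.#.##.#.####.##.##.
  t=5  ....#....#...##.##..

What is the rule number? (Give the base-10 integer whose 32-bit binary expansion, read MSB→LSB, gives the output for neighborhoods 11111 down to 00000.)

2562921031

  #####|#  b31=1 t=1,i=10
  ####.|.  b30=0 t=1,i=11
  ###.#|.  b29=0 t=0,i=17
  ###..|#  b28=1 t=0,i=6
  ##.##|#  b27=1 t=3,i=4
  ##.#.|.  b26=0 t=0,i=18
  ##..#|.  b25=0 t=1,i=13
  ##...|.  b24=0 t=0,i=7
  #.###|#  b23=1 t=0,i=4
  #.##.|#  b22=1 t=4,i=4
  #.#.#|.  b21=0 t=1,i=6
  #.#..|.  b20=0 t=0,i=19
  #..##|.  b19=0 t=2,i=1
  #..#.|.  b18=0 t=0,i=1
  #...#|#  b17=1 t=1,i=2
  #....|#  b16=1 t=0,i=8
  .####|.  b15=0 t=1,i=9
  .###.|.  b14=0 t=0,i=5
  .##.#|.  b13=0 t=3,i=3
  .##..|#  b12=1 t=2,i=3
  .#.##|.  b11=0 t=0,i=3
  .#.#.|.  b10=0 t=1,i=5
  .#..#|#  b9=1 t=0,i=0
  .#...|.  b8=0 t=1,i=1
  ..###|.  b7=0 t=2,i=17
  ..##.|#  b6=1 t=2,i=2
  ..#.#|.  b5=0 t=0,i=2
  ..#..|.  b4=0 t=1,i=0
  ...##|.  b3=0 t=2,i=16
  ...#.|#  b2=1 t=0,i=12
  ....#|#  b1=1 t=0,i=11
  .....|#  b0=1 t=0,i=9
  bits 10011000110000110001001001000111 = 2562921031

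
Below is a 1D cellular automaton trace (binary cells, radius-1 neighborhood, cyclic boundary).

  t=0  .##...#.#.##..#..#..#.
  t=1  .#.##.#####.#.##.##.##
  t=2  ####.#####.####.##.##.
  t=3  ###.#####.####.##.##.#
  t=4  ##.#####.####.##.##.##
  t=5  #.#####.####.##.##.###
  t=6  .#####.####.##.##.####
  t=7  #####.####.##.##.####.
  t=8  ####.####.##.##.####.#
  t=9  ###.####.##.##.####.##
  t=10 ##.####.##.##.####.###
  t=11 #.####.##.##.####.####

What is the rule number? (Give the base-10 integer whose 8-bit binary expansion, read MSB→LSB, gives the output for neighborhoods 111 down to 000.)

  ###|#  b7=1 t=1,i=7
  ##.|.  b6=0 t=0,i=2
  #.#|#  b5=1 t=0,i=7
  #..|#  b4=1 t=0,i=3
  .##|#  b3=1 t=0,i=1
  .#.|#  b2=1 t=0,i=6
  ..#|.  b1=0 t=0,i=0
  ...|#  b0=1 t=0,i=4
  bits 10111101 = 189

189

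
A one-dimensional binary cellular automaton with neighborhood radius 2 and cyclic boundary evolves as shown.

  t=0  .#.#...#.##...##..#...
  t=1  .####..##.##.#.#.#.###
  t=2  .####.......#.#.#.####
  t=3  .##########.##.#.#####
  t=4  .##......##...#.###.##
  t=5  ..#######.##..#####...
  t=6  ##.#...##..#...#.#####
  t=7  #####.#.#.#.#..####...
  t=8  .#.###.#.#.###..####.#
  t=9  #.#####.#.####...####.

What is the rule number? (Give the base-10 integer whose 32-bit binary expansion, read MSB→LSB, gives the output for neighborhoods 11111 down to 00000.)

  ##### -> .   bit 31 = 0  t=3,i=3
  ####. -> #   bit 30 = 1  t=1,i=3
  ###.# -> #   bit 29 = 1  t=1,i=21
  ###.. -> #   bit 28 = 1  t=1,i=4
  ##.## -> .   bit 27 = 0  t=1,i=0
  ##.#. -> #   bit 26 = 1  t=1,i=12
  ##..# -> .   bit 25 = 0  t=0,i=16
  ##... -> #   bit 24 = 1  t=0,i=11
  #.### -> #   bit 23 = 1  t=1,i=1
  #.##. -> .   bit 22 = 0  t=0,i=9
  #.#.# -> .   bit 21 = 0  t=1,i=13
  #.#.. -> #   bit 20 = 1  t=0,i=3
  #..## -> .   bit 19 = 0  t=1,i=6
  #..#. -> #   bit 18 = 1  t=0,i=17
  #...# -> .   bit 17 = 0  t=0,i=5
  #.... -> #   bit 16 = 1  t=0,i=20
  .#### -> #   bit 15 = 1  t=1,i=2
  .###. -> #   bit 14 = 1  t=1,i=20
  .##.# -> .   bit 13 = 0  t=1,i=8
  .##.. -> #   bit 12 = 1  t=0,i=10
  .#.## -> #   bit 11 = 1  t=0,i=8
  .#.#. -> #   bit 10 = 1  t=0,i=2
  .#..# -> #   bit 9 = 1  t=7,i=13
  .#... -> #   bit 8 = 1  t=0,i=4
  ..### -> .   bit 7 = 0  t=5,i=2
  ..##. -> .   bit 6 = 0  t=0,i=14
  ..#.# -> #   bit 5 = 1  t=0,i=1
  ..#.. -> .   bit 4 = 0  t=0,i=18
  ...## -> #   bit 3 = 1  t=0,i=13
  ...#. -> .   bit 2 = 0  t=0,i=0
  ....# -> #   bit 1 = 1  t=0,i=21
  ..... -> #   bit 0 = 1  t=2,i=7
  bits 01110101100101011101111100101011 = 1972756267

1972756267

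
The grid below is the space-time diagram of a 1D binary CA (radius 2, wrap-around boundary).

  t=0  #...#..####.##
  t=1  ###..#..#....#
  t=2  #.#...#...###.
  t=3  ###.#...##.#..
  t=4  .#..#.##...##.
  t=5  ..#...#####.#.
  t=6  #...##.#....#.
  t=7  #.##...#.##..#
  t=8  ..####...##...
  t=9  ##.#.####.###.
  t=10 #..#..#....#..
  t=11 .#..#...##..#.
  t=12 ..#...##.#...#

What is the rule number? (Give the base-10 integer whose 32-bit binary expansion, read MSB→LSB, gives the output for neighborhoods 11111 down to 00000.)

292804106

  ##### -> .   bit 31 = 0  t=5,i=8
  ####. -> .   bit 30 = 0  t=0,i=9
  ###.# -> .   bit 29 = 0  t=0,i=10
  ###.. -> #   bit 28 = 1  t=0,i=0
  ##.## -> .   bit 27 = 0  t=0,i=11
  ##.#. -> .   bit 26 = 0  t=2,i=13
  ##..# -> .   bit 25 = 0  t=1,i=3
  ##... -> #   bit 24 = 1  t=0,i=1
  #.### -> .   bit 23 = 0  t=0,i=12
  #.##. -> #   bit 22 = 1  t=4,i=6
  #.#.# -> #   bit 21 = 1  t=2,i=0
  #.#.. -> #   bit 20 = 1  t=2,i=2
  #..## -> .   bit 19 = 0  t=0,i=6
  #..#. -> .   bit 18 = 0  t=1,i=4
  #...# -> #   bit 17 = 1  t=0,i=2
  #.... -> #   bit 16 = 1  t=1,i=10
  .#### -> #   bit 15 = 1  t=0,i=8
  .###. -> #   bit 14 = 1  t=0,i=13
  .##.# -> .   bit 13 = 0  t=3,i=9
  .##.. -> #   bit 12 = 1  t=4,i=7
  .#.## -> .   bit 11 = 0  t=4,i=5
  .#.#. -> #   bit 10 = 1  t=2,i=1
  .#..# -> #   bit 9 = 1  t=0,i=5
  .#... -> .   bit 8 = 0  t=1,i=9
  ..### -> .   bit 7 = 0  t=0,i=7
  ..##. -> .   bit 6 = 0  t=3,i=8
  ..#.# -> .   bit 5 = 0  t=4,i=4
  ..#.. -> .   bit 4 = 0  t=0,i=4
  ...## -> #   bit 3 = 1  t=1,i=12
  ...#. -> .   bit 2 = 0  t=0,i=3
  ....# -> #   bit 1 = 1  t=1,i=11
  ..... -> .   bit 0 = 0  t=8,i=13
  bits 00010001011100111101011000001010 = 292804106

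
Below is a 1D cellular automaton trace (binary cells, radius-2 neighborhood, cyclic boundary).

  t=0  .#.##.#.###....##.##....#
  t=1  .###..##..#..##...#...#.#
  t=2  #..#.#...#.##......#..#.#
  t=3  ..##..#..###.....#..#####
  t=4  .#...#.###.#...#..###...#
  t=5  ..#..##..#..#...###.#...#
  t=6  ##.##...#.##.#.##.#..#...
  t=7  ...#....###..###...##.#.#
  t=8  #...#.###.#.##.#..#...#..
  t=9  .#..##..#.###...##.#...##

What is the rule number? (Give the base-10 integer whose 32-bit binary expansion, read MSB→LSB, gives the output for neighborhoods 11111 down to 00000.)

812387242

  nb #####: next=.  (t=3,i=22, bit31=0)
  nb ####.: next=.  (t=3,i=23, bit30=0)
  nb ###.#: next=#  (t=4,i=9, bit29=1)
  nb ###..: next=#  (t=0,i=10, bit28=1)
  nb ##.##: next=.  (t=0,i=17, bit27=0)
  nb ##.#.: next=.  (t=0,i=5, bit26=0)
  nb ##..#: next=.  (t=1,i=4, bit25=0)
  nb ##...: next=.  (t=0,i=11, bit24=0)
  nb #.###: next=.  (t=0,i=8, bit23=0)
  nb #.##.: next=#  (t=0,i=3, bit22=1)
  nb #.#.#: next=#  (t=0,i=1, bit21=1)
  nb #.#..: next=.  (t=2,i=5, bit20=0)
  nb #..##: next=#  (t=1,i=5, bit19=1)
  nb #..#.: next=#  (t=1,i=9, bit18=1)
  nb #...#: next=.  (t=1,i=16, bit17=0)
  nb #....: next=.  (t=0,i=12, bit16=0)
  nb .####: next=.  (t=3,i=21, bit15=0)
  nb .###.: next=.  (t=0,i=9, bit14=0)
  nb .##.#: next=.  (t=0,i=4, bit13=0)
  nb .##..: next=.  (t=0,i=19, bit12=0)
  nb .#.##: next=#  (t=0,i=2, bit11=1)
  nb .#.#.: next=.  (t=0,i=0, bit10=0)
  nb .#..#: next=#  (t=1,i=11, bit9=1)
  nb .#...: next=#  (t=1,i=19, bit8=1)
  nb ..###: next=#  (t=3,i=9, bit7=1)
  nb ..##.: next=.  (t=0,i=15, bit6=0)
  nb ..#.#: next=#  (t=0,i=24, bit5=1)
  nb ..#..: next=.  (t=1,i=10, bit4=0)
  nb ...##: next=#  (t=0,i=14, bit3=1)
  nb ...#.: next=.  (t=0,i=23, bit2=0)
  nb ....#: next=#  (t=0,i=13, bit1=1)
  nb .....: next=.  (t=2,i=15, bit0=0)
  bits 00110000011011000000101110101010 = 812387242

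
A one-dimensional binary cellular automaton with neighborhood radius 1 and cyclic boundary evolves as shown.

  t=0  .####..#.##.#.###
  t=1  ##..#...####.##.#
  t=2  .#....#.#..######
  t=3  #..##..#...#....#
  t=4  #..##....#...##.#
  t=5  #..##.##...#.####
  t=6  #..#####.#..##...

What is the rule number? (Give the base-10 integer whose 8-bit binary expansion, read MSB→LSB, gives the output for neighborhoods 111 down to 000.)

105

  ###|.  b7=0 t=0,i=2
  ##.|#  b6=1 t=0,i=4
  #.#|#  b5=1 t=0,i=0
  #..|.  b4=0 t=0,i=5
  .##|#  b3=1 t=0,i=1
  .#.|.  b2=0 t=0,i=7
  ..#|.  b1=0 t=0,i=6
  ...|#  b0=1 t=1,i=6
  bits 01101001 = 105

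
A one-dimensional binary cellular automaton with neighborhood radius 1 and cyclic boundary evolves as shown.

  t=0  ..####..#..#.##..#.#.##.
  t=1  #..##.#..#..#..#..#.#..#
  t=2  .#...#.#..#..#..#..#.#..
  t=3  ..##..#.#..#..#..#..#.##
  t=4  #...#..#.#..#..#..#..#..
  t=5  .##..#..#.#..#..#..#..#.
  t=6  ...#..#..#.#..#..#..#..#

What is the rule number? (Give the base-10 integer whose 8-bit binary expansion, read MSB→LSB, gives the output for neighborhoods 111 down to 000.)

  [7] ### => #  t=0,i=3
  [6] ##. => .  t=0,i=5
  [5] #.# => #  t=0,i=12
  [4] #.. => #  t=0,i=6
  [3] .## => .  t=0,i=2
  [2] .#. => .  t=0,i=8
  [1] ..# => .  t=0,i=1
  [0] ... => #  t=0,i=0
  bits 10110001 = 177

177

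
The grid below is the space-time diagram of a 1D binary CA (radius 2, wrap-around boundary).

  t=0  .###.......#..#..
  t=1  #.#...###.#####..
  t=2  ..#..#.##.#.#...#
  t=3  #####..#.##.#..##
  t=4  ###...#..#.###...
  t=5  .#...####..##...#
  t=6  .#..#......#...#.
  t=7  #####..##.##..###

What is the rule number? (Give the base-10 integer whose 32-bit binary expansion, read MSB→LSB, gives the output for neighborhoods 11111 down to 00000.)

2767471197

  #####|#  b31=1 t=1,i=12
  ####.|.  b30=0 t=1,i=13
  ###.#|#  b29=1 t=1,i=8
  ###..|.  b28=0 t=0,i=3
  ##.##|.  b27=0 t=1,i=9
  ##.#.|#  b26=1 t=2,i=9
  ##..#|.  b25=0 t=1,i=15
  ##...|.  b24=0 t=0,i=4
  #.###|#  b23=1 t=1,i=10
  #.##.|#  b22=1 t=2,i=7
  #.#.#|#  b21=1 t=2,i=10
  #.#..|#  b20=1 t=1,i=2
  #..##|.  b19=0 t=3,i=14
  #..#.|#  b18=1 t=0,i=13
  #...#|.  b17=0 t=0,i=16
  #....|.  b16=0 t=0,i=5
  .####|.  b15=0 t=1,i=11
  .###.|#  b14=1 t=0,i=2
  .##.#|.  b13=0 t=2,i=8
  .##..|.  b12=0 t=5,i=12
  .#.##|.  b11=0 t=2,i=6
  .#.#.|.  b10=0 t=1,i=1
  .#..#|#  b9=1 t=0,i=12
  .#...|.  b8=0 t=0,i=15
  ..###|.  b7=0 t=0,i=1
  ..##.|#  b6=1 t=5,i=11
  ..#.#|.  b5=0 t=1,i=0
  ..#..|#  b4=1 t=0,i=11
  ...##|#  b3=1 t=0,i=0
  ...#.|#  b2=1 t=0,i=10
  ....#|.  b1=0 t=0,i=9
  .....|#  b0=1 t=0,i=6
  bits 10100100111101000100001001011101 = 2767471197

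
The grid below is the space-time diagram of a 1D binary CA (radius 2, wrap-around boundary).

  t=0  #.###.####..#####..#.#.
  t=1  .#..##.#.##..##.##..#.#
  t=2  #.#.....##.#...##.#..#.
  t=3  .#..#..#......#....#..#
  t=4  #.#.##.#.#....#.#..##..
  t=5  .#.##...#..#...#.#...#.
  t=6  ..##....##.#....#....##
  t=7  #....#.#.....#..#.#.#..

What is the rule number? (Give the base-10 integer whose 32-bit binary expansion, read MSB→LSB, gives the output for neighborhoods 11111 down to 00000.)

  nb #####: next=#  (t=0,i=14, bit31=1)
  nb ####.: next=.  (t=0,i=8, bit30=0)
  nb ###.#: next=#  (t=0,i=4, bit29=1)
  nb ###..: next=#  (t=0,i=9, bit28=1)
  nb ##.##: next=#  (t=0,i=5, bit27=1)
  nb ##.#.: next=.  (t=1,i=6, bit26=0)
  nb ##..#: next=#  (t=0,i=10, bit25=1)
  nb ##...: next=.  (t=5,i=5, bit24=0)
  nb #.###: next=.  (t=0,i=2, bit23=0)
  nb #.##.: next=#  (t=1,i=9, bit22=1)
  nb #.#.#: next=.  (t=0,i=0, bit21=0)
  nb #.#..: next=.  (t=1,i=1, bit20=0)
  nb #..##: next=.  (t=0,i=11, bit19=0)
  nb #..#.: next=.  (t=0,i=18, bit18=0)
  nb #...#: next=.  (t=2,i=13, bit17=0)
  nb #....: next=#  (t=2,i=4, bit16=1)
  nb .####: next=#  (t=0,i=7, bit15=1)
  nb .###.: next=.  (t=0,i=3, bit14=0)
  nb .##.#: next=.  (t=1,i=5, bit13=0)
  nb .##..: next=.  (t=1,i=10, bit12=0)
  nb .#.##: next=#  (t=0,i=1, bit11=1)
  nb .#.#.: next=#  (t=0,i=20, bit10=1)
  nb .#..#: next=#  (t=1,i=2, bit9=1)
  nb .#...: next=.  (t=2,i=3, bit8=0)
  nb ..###: next=.  (t=0,i=12, bit7=0)
  nb ..##.: next=.  (t=1,i=4, bit6=0)
  nb ..#.#: next=.  (t=0,i=19, bit5=0)
  nb ..#..: next=#  (t=3,i=4, bit4=1)
  nb ...##: next=#  (t=2,i=7, bit3=1)
  nb ...#.: next=.  (t=3,i=13, bit2=0)
  nb ....#: next=.  (t=2,i=6, bit1=0)
  nb .....: next=.  (t=2,i=5, bit0=0)
  bits 10111010010000011000111000011000 = 3124858392

3124858392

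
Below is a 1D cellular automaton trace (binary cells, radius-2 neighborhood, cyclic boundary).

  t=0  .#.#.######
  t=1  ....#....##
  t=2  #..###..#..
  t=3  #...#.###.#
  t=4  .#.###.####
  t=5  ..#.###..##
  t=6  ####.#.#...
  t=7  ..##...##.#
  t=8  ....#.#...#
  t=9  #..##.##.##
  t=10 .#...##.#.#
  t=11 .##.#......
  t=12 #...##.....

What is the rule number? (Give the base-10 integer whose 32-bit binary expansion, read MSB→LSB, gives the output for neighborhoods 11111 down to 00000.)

1800685884

  [31] ##### => .  t=0,i=7
  [30] ####. => #  t=0,i=9
  [29] ###.# => #  t=0,i=10
  [28] ###.. => .  t=2,i=5
  [27] ##.## => #  t=3,i=9
  [26] ##.#. => .  t=0,i=0
  [25] ##..# => #  t=2,i=6
  [24] ##... => #  t=1,i=0
  [23] #.### => .  t=0,i=5
  [22] #.##. => #  t=3,i=10
  [21] #.#.# => .  t=0,i=1
  [20] #.#.. => #  t=6,i=7
  [19] #..## => .  t=2,i=2
  [18] #..#. => #  t=2,i=7
  [17] #...# => .  t=3,i=2
  [16] #.... => .  t=1,i=1
  [15] .#### => .  t=0,i=6
  [14] .###. => #  t=2,i=4
  [13] .##.# => .  t=7,i=8
  [12] .##.. => .  t=1,i=10
  [11] .#.## => #  t=0,i=4
  [10] .#.#. => .  t=0,i=2
  [9] .#..# => .  t=2,i=1
  [8] .#... => #  t=1,i=5
  [7] ..### => .  t=2,i=3
  [6] ..##. => .  t=1,i=9
  [5] ..#.# => #  t=3,i=4
  [4] ..#.. => #  t=1,i=4
  [3] ...## => #  t=1,i=8
  [2] ...#. => #  t=1,i=3
  [1] ....# => .  t=1,i=2
  [0] ..... => .  t=11,i=7
  bits 01101011010101000100100100111100 = 1800685884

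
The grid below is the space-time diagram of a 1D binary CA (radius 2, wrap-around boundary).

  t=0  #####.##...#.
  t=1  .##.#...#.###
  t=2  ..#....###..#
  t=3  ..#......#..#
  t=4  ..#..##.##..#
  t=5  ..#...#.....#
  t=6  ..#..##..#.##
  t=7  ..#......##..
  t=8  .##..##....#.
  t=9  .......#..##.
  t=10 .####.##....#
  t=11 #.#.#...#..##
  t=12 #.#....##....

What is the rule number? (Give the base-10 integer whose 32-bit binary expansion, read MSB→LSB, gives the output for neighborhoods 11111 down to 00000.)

2971707445

  ##### -> #   bit 31 = 1  t=0,i=2
  ####. -> .   bit 30 = 0  t=0,i=3
  ###.# -> #   bit 29 = 1  t=0,i=4
  ###.. -> #   bit 28 = 1  t=2,i=9
  ##.## -> .   bit 27 = 0  t=0,i=5
  ##.#. -> .   bit 26 = 0  t=1,i=3
  ##..# -> .   bit 25 = 0  t=2,i=10
  ##... -> #   bit 24 = 1  t=0,i=8
  #.### -> .   bit 23 = 0  t=0,i=0
  #.##. -> .   bit 22 = 0  t=0,i=6
  #.#.# -> #   bit 21 = 1  t=11,i=2
  #.#.. -> .   bit 20 = 0  t=1,i=4
  #..## -> .   bit 19 = 0  t=4,i=4
  #..#. -> .   bit 18 = 0  t=2,i=1
  #...# -> .   bit 17 = 0  t=0,i=9
  #.... -> .   bit 16 = 0  t=2,i=4
  .#### -> #   bit 15 = 1  t=0,i=1
  .###. -> .   bit 14 = 0  t=1,i=11
  .##.# -> #   bit 13 = 1  t=1,i=2
  .##.. -> .   bit 12 = 0  t=0,i=7
  .#.## -> #   bit 11 = 1  t=0,i=12
  .#.#. -> .   bit 10 = 0  t=11,i=3
  .#..# -> .   bit 9 = 0  t=2,i=0
  .#... -> .   bit 8 = 0  t=1,i=5
  ..### -> .   bit 7 = 0  t=2,i=7
  ..##. -> .   bit 6 = 0  t=4,i=5
  ..#.# -> #   bit 5 = 1  t=0,i=11
  ..#.. -> #   bit 4 = 1  t=2,i=2
  ...## -> .   bit 3 = 0  t=2,i=6
  ...#. -> #   bit 2 = 1  t=0,i=10
  ....# -> .   bit 1 = 0  t=2,i=5
  ..... -> #   bit 0 = 1  t=3,i=5
  bits 10110001001000001010100000110101 = 2971707445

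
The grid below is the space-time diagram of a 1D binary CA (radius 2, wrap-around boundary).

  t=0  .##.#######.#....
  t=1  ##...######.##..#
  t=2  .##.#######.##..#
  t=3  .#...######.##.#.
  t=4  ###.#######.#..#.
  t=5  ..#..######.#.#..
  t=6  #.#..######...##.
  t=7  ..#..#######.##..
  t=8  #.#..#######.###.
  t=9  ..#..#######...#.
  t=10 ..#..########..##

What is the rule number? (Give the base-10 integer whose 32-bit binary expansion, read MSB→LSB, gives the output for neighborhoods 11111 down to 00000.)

  nb #####: next=#  (t=0,i=6, bit31=1)
  nb ####.: next=#  (t=0,i=9, bit30=1)
  nb ###.#: next=#  (t=0,i=10, bit29=1)
  nb ###..: next=#  (t=1,i=1, bit28=1)
  nb ##.##: next=.  (t=0,i=3, bit27=0)
  nb ##.#.: next=.  (t=0,i=11, bit26=0)
  nb ##..#: next=.  (t=1,i=14, bit25=0)
  nb ##...: next=#  (t=1,i=2, bit24=1)
  nb #.###: next=.  (t=0,i=4, bit23=0)
  nb #.##.: next=#  (t=1,i=12, bit22=1)
  nb #.#.#: next=.  (t=5,i=12, bit21=0)
  nb #.#..: next=#  (t=0,i=12, bit20=1)
  nb #..##: next=.  (t=1,i=15, bit19=0)
  nb #..#.: next=#  (t=2,i=15, bit18=1)
  nb #...#: next=.  (t=1,i=3, bit17=0)
  nb #....: next=.  (t=0,i=14, bit16=0)
  nb .####: next=#  (t=0,i=5, bit15=1)
  nb .###.: next=.  (t=1,i=0, bit14=0)
  nb .##.#: next=.  (t=0,i=2, bit13=0)
  nb .##..: next=#  (t=1,i=13, bit12=1)
  nb .#.##: next=.  (t=2,i=0, bit11=0)
  nb .#.#.: next=.  (t=5,i=13, bit10=0)
  nb .#..#: next=.  (t=3,i=16, bit9=0)
  nb .#...: next=#  (t=0,i=13, bit8=1)
  nb ..###: next=#  (t=1,i=5, bit7=1)
  nb ..##.: next=#  (t=0,i=1, bit6=1)
  nb ..#.#: next=.  (t=2,i=16, bit5=0)
  nb ..#..: next=#  (t=3,i=1, bit4=1)
  nb ...##: next=#  (t=0,i=0, bit3=1)
  nb ...#.: next=.  (t=5,i=1, bit2=0)
  nb ....#: next=#  (t=0,i=16, bit1=1)
  nb .....: next=.  (t=0,i=15, bit0=0)
  bits 11110001010101001001000111011010 = 4048851418

4048851418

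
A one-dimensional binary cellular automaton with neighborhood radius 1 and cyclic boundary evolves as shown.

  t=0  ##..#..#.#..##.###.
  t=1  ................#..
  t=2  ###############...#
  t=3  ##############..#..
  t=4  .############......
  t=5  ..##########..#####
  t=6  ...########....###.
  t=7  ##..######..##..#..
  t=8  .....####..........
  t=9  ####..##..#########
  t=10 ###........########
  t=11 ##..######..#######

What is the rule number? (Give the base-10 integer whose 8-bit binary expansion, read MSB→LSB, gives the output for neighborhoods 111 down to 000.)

129

  ###|#  b7=1 t=0,i=16
  ##.|.  b6=0 t=0,i=1
  #.#|.  b5=0 t=0,i=8
  #..|.  b4=0 t=0,i=2
  .##|.  b3=0 t=0,i=0
  .#.|.  b2=0 t=0,i=4
  ..#|.  b1=0 t=0,i=3
  ...|#  b0=1 t=1,i=0
  bits 10000001 = 129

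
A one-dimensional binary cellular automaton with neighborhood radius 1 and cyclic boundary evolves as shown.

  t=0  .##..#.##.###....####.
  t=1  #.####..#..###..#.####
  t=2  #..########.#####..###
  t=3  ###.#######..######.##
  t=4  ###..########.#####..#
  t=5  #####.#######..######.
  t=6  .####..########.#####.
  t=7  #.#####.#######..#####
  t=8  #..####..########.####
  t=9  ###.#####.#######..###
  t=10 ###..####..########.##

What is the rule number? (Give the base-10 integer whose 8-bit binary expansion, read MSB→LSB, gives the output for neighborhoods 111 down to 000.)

  ###|#  b7=1 t=0,i=11
  ##.|#  b6=1 t=0,i=2
  #.#|.  b5=0 t=0,i=6
  #..|#  b4=1 t=0,i=3
  .##|.  b3=0 t=0,i=1
  .#.|#  b2=1 t=0,i=5
  ..#|#  b1=1 t=0,i=0
  ...|.  b0=0 t=0,i=14
  bits 11010110 = 214

214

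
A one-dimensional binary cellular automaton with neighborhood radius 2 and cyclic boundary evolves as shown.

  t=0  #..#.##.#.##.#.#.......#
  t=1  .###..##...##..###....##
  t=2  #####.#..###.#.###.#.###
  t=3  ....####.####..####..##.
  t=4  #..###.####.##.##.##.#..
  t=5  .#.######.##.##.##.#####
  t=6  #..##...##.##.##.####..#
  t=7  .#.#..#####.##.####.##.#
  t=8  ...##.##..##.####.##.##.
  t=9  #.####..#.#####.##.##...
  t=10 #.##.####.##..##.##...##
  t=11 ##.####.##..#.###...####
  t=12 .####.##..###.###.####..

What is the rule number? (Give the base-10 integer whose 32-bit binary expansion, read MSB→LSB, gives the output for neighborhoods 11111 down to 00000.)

  nb #####: next=.  (t=2,i=0, bit31=0)
  nb ####.: next=.  (t=2,i=3, bit30=0)
  nb ###.#: next=#  (t=2,i=4, bit29=1)
  nb ###..: next=#  (t=1,i=3, bit28=1)
  nb ##.##: next=#  (t=1,i=0, bit27=1)
  nb ##.#.: next=#  (t=0,i=7, bit26=1)
  nb ##..#: next=#  (t=0,i=1, bit25=1)
  nb ##...: next=.  (t=1,i=8, bit24=0)
  nb #.###: next=#  (t=1,i=1, bit23=1)
  nb #.##.: next=.  (t=0,i=5, bit22=0)
  nb #.#.#: next=.  (t=0,i=8, bit21=0)
  nb #.#..: next=#  (t=0,i=15, bit20=1)
  nb #..##: next=.  (t=1,i=5, bit19=0)
  nb #..#.: next=#  (t=0,i=2, bit18=1)
  nb #...#: next=#  (t=1,i=9, bit17=1)
  nb #....: next=#  (t=0,i=17, bit16=1)
  nb .####: next=#  (t=2,i=22, bit15=1)
  nb .###.: next=#  (t=1,i=2, bit14=1)
  nb .##.#: next=#  (t=0,i=6, bit13=1)
  nb .##..: next=.  (t=0,i=0, bit12=0)
  nb .#.##: next=.  (t=0,i=4, bit11=0)
  nb .#.#.: next=.  (t=0,i=14, bit10=0)
  nb .#..#: next=#  (t=2,i=7, bit9=1)
  nb .#...: next=#  (t=0,i=16, bit8=1)
  nb ..###: next=#  (t=1,i=15, bit7=1)
  nb ..##.: next=#  (t=0,i=23, bit6=1)
  nb ..#.#: next=#  (t=0,i=3, bit5=1)
  nb ..#..: next=.  (t=4,i=0, bit4=0)
  nb ...##: next=#  (t=0,i=22, bit3=1)
  nb ...#.: next=#  (t=9,i=23, bit2=1)
  nb ....#: next=.  (t=0,i=21, bit1=0)
  nb .....: next=.  (t=0,i=18, bit0=0)
  bits 00111110100101111110001111101100 = 1050141676

1050141676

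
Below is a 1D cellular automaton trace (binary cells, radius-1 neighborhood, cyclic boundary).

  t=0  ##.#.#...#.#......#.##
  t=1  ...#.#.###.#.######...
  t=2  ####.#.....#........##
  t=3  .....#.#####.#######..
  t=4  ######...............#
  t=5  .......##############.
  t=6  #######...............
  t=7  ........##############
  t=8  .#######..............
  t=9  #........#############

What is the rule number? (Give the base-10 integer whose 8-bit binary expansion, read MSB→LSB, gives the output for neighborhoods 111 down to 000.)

7

  ### -> .   bit 7 = 0  t=0,i=0
  ##. -> .   bit 6 = 0  t=0,i=1
  #.# -> .   bit 5 = 0  t=0,i=2
  #.. -> .   bit 4 = 0  t=0,i=6
  .## -> .   bit 3 = 0  t=0,i=20
  .#. -> #   bit 2 = 1  t=0,i=3
  ..# -> #   bit 1 = 1  t=0,i=8
  ... -> #   bit 0 = 1  t=0,i=7
  bits 00000111 = 7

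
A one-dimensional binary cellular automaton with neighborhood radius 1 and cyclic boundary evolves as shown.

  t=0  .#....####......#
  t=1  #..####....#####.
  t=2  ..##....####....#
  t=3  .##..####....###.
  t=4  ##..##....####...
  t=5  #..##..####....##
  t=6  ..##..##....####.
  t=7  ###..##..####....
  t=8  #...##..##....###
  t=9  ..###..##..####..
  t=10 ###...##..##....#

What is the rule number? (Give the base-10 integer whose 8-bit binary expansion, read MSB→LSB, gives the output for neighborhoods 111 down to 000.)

  nb ###: next=.  (t=0,i=7, bit7=0)
  nb ##.: next=.  (t=0,i=9, bit6=0)
  nb #.#: next=#  (t=0,i=0, bit5=1)
  nb #..: next=.  (t=0,i=2, bit4=0)
  nb .##: next=#  (t=0,i=6, bit3=1)
  nb .#.: next=.  (t=0,i=1, bit2=0)
  nb ..#: next=#  (t=0,i=5, bit1=1)
  nb ...: next=#  (t=0,i=3, bit0=1)
  bits 00101011 = 43

43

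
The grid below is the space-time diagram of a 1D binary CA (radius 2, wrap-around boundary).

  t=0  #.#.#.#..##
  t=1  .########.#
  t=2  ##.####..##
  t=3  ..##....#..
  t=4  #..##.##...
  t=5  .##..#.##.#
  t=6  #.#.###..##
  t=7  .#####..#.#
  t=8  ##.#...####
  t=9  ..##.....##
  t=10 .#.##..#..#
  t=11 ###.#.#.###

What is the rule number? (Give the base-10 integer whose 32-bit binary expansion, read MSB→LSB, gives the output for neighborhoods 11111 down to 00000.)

2377932326

  ##### -> #   bit 31 = 1  t=1,i=3
  ####. -> .   bit 30 = 0  t=1,i=7
  ###.# -> .   bit 29 = 0  t=0,i=0
  ###.. -> .   bit 28 = 0  t=2,i=6
  ##.## -> #   bit 27 = 1  t=2,i=2
  ##.#. -> #   bit 26 = 1  t=0,i=1
  ##..# -> .   bit 25 = 0  t=2,i=7
  ##... -> #   bit 24 = 1  t=3,i=4
  #.### -> #   bit 23 = 1  t=1,i=1
  #.##. -> .   bit 22 = 0  t=4,i=6
  #.#.# -> #   bit 21 = 1  t=0,i=2
  #.#.. -> #   bit 20 = 1  t=0,i=6
  #..## -> #   bit 19 = 1  t=0,i=8
  #..#. -> #   bit 18 = 1  t=5,i=4
  #...# -> .   bit 17 = 0  t=4,i=9
  #.... -> .   bit 16 = 0  t=3,i=5
  .#### -> .   bit 15 = 0  t=1,i=2
  .###. -> #   bit 14 = 1  t=0,i=10
  .##.# -> .   bit 13 = 0  t=4,i=4
  .##.. -> #   bit 12 = 1  t=3,i=3
  .#.## -> #   bit 11 = 1  t=1,i=0
  .#.#. -> #   bit 10 = 1  t=0,i=3
  .#..# -> #   bit 9 = 1  t=0,i=7
  .#... -> .   bit 8 = 0  t=3,i=9
  ..### -> .   bit 7 = 0  t=0,i=9
  ..##. -> .   bit 6 = 0  t=3,i=2
  ..#.# -> #   bit 5 = 1  t=5,i=5
  ..#.. -> .   bit 4 = 0  t=3,i=8
  ...## -> .   bit 3 = 0  t=3,i=1
  ...#. -> #   bit 2 = 1  t=3,i=7
  ....# -> #   bit 1 = 1  t=3,i=0
  ..... -> .   bit 0 = 0  t=9,i=6
  bits 10001101101111000101111000100110 = 2377932326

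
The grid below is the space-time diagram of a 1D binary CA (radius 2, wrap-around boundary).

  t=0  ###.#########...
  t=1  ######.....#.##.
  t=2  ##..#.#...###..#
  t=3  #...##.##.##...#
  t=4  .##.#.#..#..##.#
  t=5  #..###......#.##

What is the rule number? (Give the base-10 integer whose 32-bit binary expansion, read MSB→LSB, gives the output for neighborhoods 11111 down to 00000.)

1839386084

  #####|.  b31=0 t=0,i=6
  ####.|#  b30=1 t=0,i=11
  ###.#|#  b29=1 t=0,i=2
  ###..|.  b28=0 t=0,i=12
  ##.##|#  b27=1 t=0,i=3
  ##.#.|#  b26=1 t=4,i=3
  ##..#|.  b25=0 t=2,i=2
  ##...|#  b24=1 t=0,i=13
  #.###|#  b23=1 t=0,i=4
  #.##.|.  b22=0 t=1,i=13
  #.#.#|#  b21=1 t=4,i=4
  #.#..|.  b20=0 t=2,i=6
  #..##|.  b19=0 t=2,i=14
  #..#.|.  b18=0 t=2,i=3
  #...#|#  b17=1 t=0,i=14
  #....|.  b16=0 t=1,i=7
  .####|#  b15=1 t=0,i=5
  .###.|#  b14=1 t=0,i=1
  .##.#|.  b13=0 t=1,i=14
  .##..|.  b12=0 t=3,i=0
  .#.##|#  b11=1 t=1,i=12
  .#.#.|#  b10=1 t=2,i=5
  .#..#|.  b9=0 t=4,i=7
  .#...|#  b8=1 t=2,i=7
  ..###|#  b7=1 t=0,i=0
  ..##.|#  b6=1 t=3,i=4
  ..#.#|#  b5=1 t=1,i=11
  ..#..|.  b4=0 t=4,i=9
  ...##|.  b3=0 t=0,i=15
  ...#.|#  b2=1 t=1,i=10
  ....#|.  b1=0 t=1,i=9
  .....|.  b0=0 t=1,i=8
  bits 01101101101000101100110111100100 = 1839386084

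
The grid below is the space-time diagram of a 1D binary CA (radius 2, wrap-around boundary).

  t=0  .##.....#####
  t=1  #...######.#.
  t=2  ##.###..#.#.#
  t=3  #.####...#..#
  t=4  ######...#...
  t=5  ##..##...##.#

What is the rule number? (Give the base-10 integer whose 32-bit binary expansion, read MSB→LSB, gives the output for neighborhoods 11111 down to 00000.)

1553065371

  ##### -> .   bit 31 = 0  t=0,i=10
  ####. -> #   bit 30 = 1  t=0,i=11
  ###.# -> .   bit 29 = 0  t=0,i=12
  ###.. -> #   bit 28 = 1  t=2,i=5
  ##.## -> #   bit 27 = 1  t=0,i=0
  ##.#. -> #   bit 26 = 1  t=1,i=10
  ##..# -> .   bit 25 = 0  t=2,i=6
  ##... -> .   bit 24 = 0  t=0,i=3
  #.### -> #   bit 23 = 1  t=2,i=3
  #.##. -> .   bit 22 = 0  t=0,i=1
  #.#.# -> .   bit 21 = 0  t=1,i=11
  #.#.. -> #   bit 20 = 1  t=1,i=0
  #..## -> .   bit 19 = 0  t=3,i=11
  #..#. -> .   bit 18 = 0  t=2,i=7
  #...# -> .   bit 17 = 0  t=1,i=2
  #.... -> #   bit 16 = 1  t=0,i=4
  .#### -> #   bit 15 = 1  t=0,i=9
  .###. -> #   bit 14 = 1  t=2,i=0
  .##.# -> #   bit 13 = 1  t=3,i=0
  .##.. -> .   bit 12 = 0  t=0,i=2
  .#.## -> .   bit 11 = 0  t=2,i=11
  .#.#. -> #   bit 10 = 1  t=1,i=12
  .#..# -> .   bit 9 = 0  t=3,i=10
  .#... -> #   bit 8 = 1  t=1,i=1
  ..### -> #   bit 7 = 1  t=0,i=8
  ..##. -> .   bit 6 = 0  t=3,i=12
  ..#.# -> .   bit 5 = 0  t=2,i=8
  ..#.. -> #   bit 4 = 1  t=3,i=9
  ...## -> #   bit 3 = 1  t=0,i=7
  ...#. -> .   bit 2 = 0  t=3,i=8
  ....# -> #   bit 1 = 1  t=0,i=6
  ..... -> #   bit 0 = 1  t=0,i=5
  bits 01011100100100011110010110011011 = 1553065371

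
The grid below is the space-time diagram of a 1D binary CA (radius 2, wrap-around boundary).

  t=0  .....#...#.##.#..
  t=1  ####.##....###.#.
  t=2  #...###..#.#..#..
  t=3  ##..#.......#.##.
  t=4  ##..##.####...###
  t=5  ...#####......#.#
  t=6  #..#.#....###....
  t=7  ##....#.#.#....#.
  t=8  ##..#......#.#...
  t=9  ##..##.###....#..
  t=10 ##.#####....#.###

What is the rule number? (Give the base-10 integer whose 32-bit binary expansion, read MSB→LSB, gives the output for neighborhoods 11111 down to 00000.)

2361930707

  #####|#  b31=1 t=4,i=16
  ####.|.  b30=0 t=1,i=2
  ###.#|.  b29=0 t=1,i=3
  ###..|.  b28=0 t=2,i=6
  ##.##|#  b27=1 t=1,i=4
  ##.#.|#  b26=1 t=0,i=13
  ##..#|.  b25=0 t=2,i=7
  ##...|.  b24=0 t=1,i=7
  #.###|#  b23=1 t=1,i=0
  #.##.|#  b22=1 t=0,i=11
  #.#.#|.  b21=0 t=1,i=15
  #.#..|.  b20=0 t=0,i=14
  #..##|#  b19=1 t=4,i=3
  #..#.|.  b18=0 t=2,i=8
  #...#|.  b17=0 t=0,i=7
  #....|.  b16=0 t=0,i=16
  .####|.  b15=0 t=1,i=1
  .###.|.  b14=0 t=1,i=12
  .##.#|#  b13=1 t=0,i=12
  .##..|#  b12=1 t=1,i=6
  .#.##|.  b11=0 t=0,i=10
  .#.#.|.  b10=0 t=2,i=10
  .#..#|#  b9=1 t=2,i=12
  .#...|#  b8=1 t=0,i=6
  ..###|#  b7=1 t=1,i=11
  ..##.|#  b6=1 t=4,i=4
  ..#.#|.  b5=0 t=0,i=9
  ..#..|#  b4=1 t=0,i=5
  ...##|.  b3=0 t=1,i=10
  ...#.|.  b2=0 t=0,i=4
  ....#|#  b1=1 t=0,i=3
  .....|#  b0=1 t=0,i=0
  bits 10001100110010000011001111010011 = 2361930707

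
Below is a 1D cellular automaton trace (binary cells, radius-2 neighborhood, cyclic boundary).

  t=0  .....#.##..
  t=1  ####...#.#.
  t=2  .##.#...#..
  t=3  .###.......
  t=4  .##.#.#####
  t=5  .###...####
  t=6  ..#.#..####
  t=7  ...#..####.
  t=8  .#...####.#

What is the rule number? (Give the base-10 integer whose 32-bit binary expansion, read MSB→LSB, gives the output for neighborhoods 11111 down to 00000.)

3846759619

  #####|#  b31=1 t=4,i=8
  ####.|#  b30=1 t=1,i=2
  ###.#|#  b29=1 t=4,i=10
  ###..|.  b28=0 t=1,i=3
  ##.##|.  b27=0 t=4,i=0
  ##.#.|#  b26=1 t=2,i=3
  ##..#|.  b25=0 t=6,i=0
  ##...|#  b24=1 t=0,i=9
  #.###|.  b23=0 t=1,i=0
  #.##.|#  b22=1 t=0,i=7
  #.#.#|.  b21=0 t=1,i=9
  #.#..|.  b20=0 t=2,i=4
  #..##|#  b19=1 t=6,i=6
  #..#.|.  b18=0 t=6,i=1
  #...#|.  b17=0 t=1,i=5
  #....|.  b16=0 t=0,i=10
  .####|#  b15=1 t=1,i=1
  .###.|#  b14=1 t=3,i=2
  .##.#|#  b13=1 t=2,i=2
  .##..|.  b12=0 t=0,i=8
  .#.##|.  b11=0 t=0,i=6
  .#.#.|#  b10=1 t=1,i=8
  .#..#|.  b9=0 t=6,i=5
  .#...|.  b8=0 t=2,i=5
  ..###|#  b7=1 t=3,i=1
  ..##.|#  b6=1 t=2,i=1
  ..#.#|.  b5=0 t=0,i=5
  ..#..|.  b4=0 t=2,i=8
  ...##|.  b3=0 t=2,i=0
  ...#.|.  b2=0 t=0,i=4
  ....#|#  b1=1 t=0,i=3
  .....|#  b0=1 t=0,i=0
  bits 11100101010010001110010011000011 = 3846759619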